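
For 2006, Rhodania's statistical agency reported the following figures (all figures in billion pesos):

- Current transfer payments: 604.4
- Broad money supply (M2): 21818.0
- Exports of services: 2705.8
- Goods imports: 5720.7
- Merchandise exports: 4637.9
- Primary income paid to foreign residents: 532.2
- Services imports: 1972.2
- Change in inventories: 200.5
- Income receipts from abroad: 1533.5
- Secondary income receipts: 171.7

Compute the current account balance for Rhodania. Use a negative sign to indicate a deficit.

219.4

Goods balance = 4637.9 - 5720.7 = -1082.8
Services balance = 2705.8 - 1972.2 = 733.6
Trade balance (goods + services) = -1082.8 + 733.6 = -349.2
Net primary income = 1533.5 - 532.2 = 1001.3
Net secondary income = 171.7 - 604.4 = -432.7
Current account = -349.2 + 1001.3 + (-432.7) = 219.4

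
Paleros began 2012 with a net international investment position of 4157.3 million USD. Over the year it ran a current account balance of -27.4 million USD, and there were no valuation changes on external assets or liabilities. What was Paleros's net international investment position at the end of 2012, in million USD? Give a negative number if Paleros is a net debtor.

4129.9

With no valuation effects, change in NIIP = current account = -27.4
End-of-year NIIP = 4157.3 + (-27.4) = 4129.9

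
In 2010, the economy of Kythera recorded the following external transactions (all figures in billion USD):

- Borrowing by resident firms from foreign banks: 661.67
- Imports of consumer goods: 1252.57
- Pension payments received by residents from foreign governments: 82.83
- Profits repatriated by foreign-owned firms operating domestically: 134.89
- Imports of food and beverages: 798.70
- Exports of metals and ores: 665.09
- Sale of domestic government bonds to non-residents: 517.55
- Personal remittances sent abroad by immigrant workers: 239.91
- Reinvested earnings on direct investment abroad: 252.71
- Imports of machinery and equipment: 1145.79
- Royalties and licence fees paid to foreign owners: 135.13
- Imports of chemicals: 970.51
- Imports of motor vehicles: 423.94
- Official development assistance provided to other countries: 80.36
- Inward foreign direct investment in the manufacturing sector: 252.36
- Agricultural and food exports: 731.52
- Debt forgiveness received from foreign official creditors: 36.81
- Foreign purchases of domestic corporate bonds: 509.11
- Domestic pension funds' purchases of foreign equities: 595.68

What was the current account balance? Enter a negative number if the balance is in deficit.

Goods: -423.94 - 798.70 - 970.51 - 1145.79 + 665.09 - 1252.57 + 731.52 = -3194.90
Services: -135.13
Primary income: 252.71 - 134.89 = 117.82
Secondary income: 82.83 - 80.36 - 239.91 = -237.44
Current account = (-3194.90) + (-135.13) + 117.82 + (-237.44) = -3449.65
(Excluded from the current account — financial account: borrowing by resident firms from foreign banks 661.67, sale of domestic government bonds to non-residents 517.55, inward foreign direct investment in the manufacturing sector 252.36, foreign purchases of domestic corporate bonds 509.11, domestic pension funds' purchases of foreign equities 595.68; capital account: debt forgiveness received from foreign official creditors 36.81.)

-3449.65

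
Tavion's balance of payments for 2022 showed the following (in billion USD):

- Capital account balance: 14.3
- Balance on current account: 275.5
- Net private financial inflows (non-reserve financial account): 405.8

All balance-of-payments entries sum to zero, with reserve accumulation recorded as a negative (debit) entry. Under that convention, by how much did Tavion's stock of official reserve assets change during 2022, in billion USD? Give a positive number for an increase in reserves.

Official reserve transactions balance = -(275.5 + 14.3 + 405.8) = -695.6
An accumulation of reserves is recorded as a debit (negative entry), so the change in the stock of reserves is the negative of that balance.
Change in official reserves = -(-695.6) = 695.6

695.6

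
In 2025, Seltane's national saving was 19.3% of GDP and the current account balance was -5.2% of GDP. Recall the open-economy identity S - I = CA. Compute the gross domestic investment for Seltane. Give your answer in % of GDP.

24.5

I = S - CA = 19.3 - (-5.2) = 24.5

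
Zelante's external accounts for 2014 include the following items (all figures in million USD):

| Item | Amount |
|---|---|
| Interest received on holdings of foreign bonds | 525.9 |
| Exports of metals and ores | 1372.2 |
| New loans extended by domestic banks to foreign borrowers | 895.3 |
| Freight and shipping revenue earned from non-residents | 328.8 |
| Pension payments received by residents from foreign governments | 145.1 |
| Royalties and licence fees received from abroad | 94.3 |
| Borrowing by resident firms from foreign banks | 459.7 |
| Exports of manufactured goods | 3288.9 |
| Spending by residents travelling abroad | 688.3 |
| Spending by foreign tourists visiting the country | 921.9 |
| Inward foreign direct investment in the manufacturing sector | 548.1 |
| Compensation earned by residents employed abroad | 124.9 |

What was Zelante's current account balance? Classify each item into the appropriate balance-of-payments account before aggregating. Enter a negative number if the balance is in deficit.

Goods: 3288.9 + 1372.2 = 4661.1
Services: 921.9 + 94.3 + 328.8 - 688.3 = 656.7
Primary income: 525.9 + 124.9 = 650.8
Secondary income: 145.1
Current account = 4661.1 + 656.7 + 650.8 + 145.1 = 6113.7
(Excluded from the current account — financial account: new loans extended by domestic banks to foreign borrowers 895.3, borrowing by resident firms from foreign banks 459.7, inward foreign direct investment in the manufacturing sector 548.1.)

6113.7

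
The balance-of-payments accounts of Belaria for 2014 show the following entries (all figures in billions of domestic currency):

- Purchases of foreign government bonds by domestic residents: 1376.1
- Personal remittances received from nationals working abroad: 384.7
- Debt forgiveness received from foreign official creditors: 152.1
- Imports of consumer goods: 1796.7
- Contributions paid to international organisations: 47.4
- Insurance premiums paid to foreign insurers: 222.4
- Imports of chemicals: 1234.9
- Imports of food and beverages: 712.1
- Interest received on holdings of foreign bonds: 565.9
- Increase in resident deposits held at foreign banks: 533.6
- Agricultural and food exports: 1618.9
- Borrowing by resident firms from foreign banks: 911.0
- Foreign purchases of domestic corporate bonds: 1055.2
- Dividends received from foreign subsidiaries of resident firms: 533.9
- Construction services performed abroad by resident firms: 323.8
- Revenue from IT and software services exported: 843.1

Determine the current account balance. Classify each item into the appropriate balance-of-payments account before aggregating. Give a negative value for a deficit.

256.8

Goods: -1234.9 - 712.1 - 1796.7 + 1618.9 = -2124.8
Services: 843.1 - 222.4 + 323.8 = 944.5
Primary income: 533.9 + 565.9 = 1099.8
Secondary income: 384.7 - 47.4 = 337.3
Current account = (-2124.8) + 944.5 + 1099.8 + 337.3 = 256.8
(Excluded from the current account — financial account: purchases of foreign government bonds by domestic residents 1376.1, increase in resident deposits held at foreign banks 533.6, borrowing by resident firms from foreign banks 911.0, foreign purchases of domestic corporate bonds 1055.2; capital account: debt forgiveness received from foreign official creditors 152.1.)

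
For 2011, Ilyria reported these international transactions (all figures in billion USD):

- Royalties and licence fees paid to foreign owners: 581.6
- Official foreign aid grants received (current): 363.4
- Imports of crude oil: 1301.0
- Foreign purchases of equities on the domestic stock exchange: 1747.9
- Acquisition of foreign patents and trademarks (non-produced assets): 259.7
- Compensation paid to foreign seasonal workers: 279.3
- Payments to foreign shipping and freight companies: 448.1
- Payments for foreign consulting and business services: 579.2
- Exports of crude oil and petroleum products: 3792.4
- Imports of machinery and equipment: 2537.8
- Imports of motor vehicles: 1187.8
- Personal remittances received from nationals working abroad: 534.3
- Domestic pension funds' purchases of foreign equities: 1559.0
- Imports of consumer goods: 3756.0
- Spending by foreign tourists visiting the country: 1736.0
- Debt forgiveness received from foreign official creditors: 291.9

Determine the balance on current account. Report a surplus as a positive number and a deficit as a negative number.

-4244.7

Goods: -3756.0 - 1187.8 - 2537.8 + 3792.4 - 1301.0 = -4990.2
Services: -579.2 + 1736.0 - 581.6 - 448.1 = 127.1
Primary income: -279.3
Secondary income: 363.4 + 534.3 = 897.7
Current account = (-4990.2) + 127.1 + (-279.3) + 897.7 = -4244.7
(Excluded from the current account — financial account: foreign purchases of equities on the domestic stock exchange 1747.9, domestic pension funds' purchases of foreign equities 1559.0; capital account: acquisition of foreign patents and trademarks (non-produced assets) 259.7, debt forgiveness received from foreign official creditors 291.9.)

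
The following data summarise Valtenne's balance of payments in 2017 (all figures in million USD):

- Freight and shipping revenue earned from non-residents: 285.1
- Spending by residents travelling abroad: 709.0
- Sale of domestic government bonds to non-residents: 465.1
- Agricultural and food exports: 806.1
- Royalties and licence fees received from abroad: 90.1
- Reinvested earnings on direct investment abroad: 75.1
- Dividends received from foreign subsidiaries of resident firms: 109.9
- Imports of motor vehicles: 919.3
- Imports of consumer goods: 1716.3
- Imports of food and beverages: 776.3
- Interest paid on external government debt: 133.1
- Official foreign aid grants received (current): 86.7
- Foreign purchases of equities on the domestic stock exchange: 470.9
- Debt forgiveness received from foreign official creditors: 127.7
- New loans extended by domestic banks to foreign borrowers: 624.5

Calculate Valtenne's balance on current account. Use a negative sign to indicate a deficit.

Goods: -919.3 - 1716.3 + 806.1 - 776.3 = -2605.8
Services: -709.0 + 285.1 + 90.1 = -333.8
Primary income: 109.9 + 75.1 - 133.1 = 51.9
Secondary income: 86.7
Current account = (-2605.8) + (-333.8) + 51.9 + 86.7 = -2801.0
(Excluded from the current account — financial account: sale of domestic government bonds to non-residents 465.1, foreign purchases of equities on the domestic stock exchange 470.9, new loans extended by domestic banks to foreign borrowers 624.5; capital account: debt forgiveness received from foreign official creditors 127.7.)

-2801.0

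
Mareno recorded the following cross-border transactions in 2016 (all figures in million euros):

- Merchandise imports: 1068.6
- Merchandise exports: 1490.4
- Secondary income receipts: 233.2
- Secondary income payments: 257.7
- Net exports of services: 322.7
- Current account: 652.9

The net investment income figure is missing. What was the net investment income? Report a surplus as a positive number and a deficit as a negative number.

-67.1

Current account = goods balance + services balance + net primary income + net secondary income
Sum of the known components = 720.0
Net investment income = CA - (known components) = 652.9 - 720.0 = -67.1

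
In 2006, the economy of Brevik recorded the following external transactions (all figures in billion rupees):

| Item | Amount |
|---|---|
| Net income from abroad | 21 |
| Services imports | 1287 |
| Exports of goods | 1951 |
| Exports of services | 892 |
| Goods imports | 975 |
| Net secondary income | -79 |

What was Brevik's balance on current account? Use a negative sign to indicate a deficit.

Goods balance = 1951 - 975 = 976
Services balance = 892 - 1287 = -395
Trade balance (goods + services) = 976 + (-395) = 581
Net primary income = 21
Net secondary income = -79
Current account = 581 + 21 + (-79) = 523

523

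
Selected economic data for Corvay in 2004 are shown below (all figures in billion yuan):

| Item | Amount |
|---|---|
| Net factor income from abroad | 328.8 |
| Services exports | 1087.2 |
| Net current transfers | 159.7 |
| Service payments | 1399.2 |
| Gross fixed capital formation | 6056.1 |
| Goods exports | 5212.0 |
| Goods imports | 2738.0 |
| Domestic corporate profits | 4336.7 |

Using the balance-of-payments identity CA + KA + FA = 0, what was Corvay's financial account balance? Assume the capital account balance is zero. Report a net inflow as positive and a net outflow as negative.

-2650.5

Goods balance = 5212.0 - 2738.0 = 2474.0
Services balance = 1087.2 - 1399.2 = -312.0
Trade balance (goods + services) = 2474.0 + (-312.0) = 2162.0
Net primary income = 328.8
Net secondary income = 159.7
Current account = 2162.0 + 328.8 + 159.7 = 2650.5
Financial account = -(2650.5) = -2650.5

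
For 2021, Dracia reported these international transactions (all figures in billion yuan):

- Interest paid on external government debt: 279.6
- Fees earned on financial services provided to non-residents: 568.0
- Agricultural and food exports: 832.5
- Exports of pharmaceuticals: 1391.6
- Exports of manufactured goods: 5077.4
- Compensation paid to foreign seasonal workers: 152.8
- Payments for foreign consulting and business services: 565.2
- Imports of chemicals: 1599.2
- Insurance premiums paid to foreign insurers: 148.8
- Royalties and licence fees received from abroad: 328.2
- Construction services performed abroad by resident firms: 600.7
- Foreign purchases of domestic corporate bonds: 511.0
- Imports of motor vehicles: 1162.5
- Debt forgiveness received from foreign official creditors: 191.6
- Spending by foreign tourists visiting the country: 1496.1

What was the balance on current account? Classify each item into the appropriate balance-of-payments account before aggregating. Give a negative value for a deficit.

Goods: 832.5 - 1162.5 + 1391.6 - 1599.2 + 5077.4 = 4539.8
Services: 600.7 + 568.0 - 148.8 - 565.2 + 1496.1 + 328.2 = 2279.0
Primary income: -279.6 - 152.8 = -432.4
Current account = 4539.8 + 2279.0 + (-432.4) = 6386.4
(Excluded from the current account — financial account: foreign purchases of domestic corporate bonds 511.0; capital account: debt forgiveness received from foreign official creditors 191.6.)

6386.4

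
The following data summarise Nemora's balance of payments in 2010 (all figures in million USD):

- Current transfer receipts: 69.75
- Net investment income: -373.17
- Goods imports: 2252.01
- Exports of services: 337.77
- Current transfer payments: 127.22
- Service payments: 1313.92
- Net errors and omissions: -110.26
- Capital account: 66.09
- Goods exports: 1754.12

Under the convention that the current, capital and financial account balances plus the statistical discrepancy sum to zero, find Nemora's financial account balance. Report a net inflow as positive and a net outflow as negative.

1948.85

Goods balance = 1754.12 - 2252.01 = -497.89
Services balance = 337.77 - 1313.92 = -976.15
Trade balance (goods + services) = -497.89 + (-976.15) = -1474.04
Net primary income = -373.17
Net secondary income = 69.75 - 127.22 = -57.47
Current account = -1474.04 + (-373.17) + (-57.47) = -1904.68
Financial account = -(-1904.68 + 66.09 + (-110.26)) = 1948.85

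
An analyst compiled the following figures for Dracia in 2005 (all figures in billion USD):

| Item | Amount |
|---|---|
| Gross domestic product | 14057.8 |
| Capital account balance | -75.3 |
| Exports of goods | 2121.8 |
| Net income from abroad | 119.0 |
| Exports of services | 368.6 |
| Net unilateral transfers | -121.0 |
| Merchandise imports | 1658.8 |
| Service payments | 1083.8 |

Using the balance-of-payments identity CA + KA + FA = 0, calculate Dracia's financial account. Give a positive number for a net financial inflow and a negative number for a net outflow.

329.5

Goods balance = 2121.8 - 1658.8 = 463.0
Services balance = 368.6 - 1083.8 = -715.2
Trade balance (goods + services) = 463.0 + (-715.2) = -252.2
Net primary income = 119.0
Net secondary income = -121.0
Current account = -252.2 + 119.0 + (-121.0) = -254.2
Financial account = -(-254.2 + (-75.3)) = 329.5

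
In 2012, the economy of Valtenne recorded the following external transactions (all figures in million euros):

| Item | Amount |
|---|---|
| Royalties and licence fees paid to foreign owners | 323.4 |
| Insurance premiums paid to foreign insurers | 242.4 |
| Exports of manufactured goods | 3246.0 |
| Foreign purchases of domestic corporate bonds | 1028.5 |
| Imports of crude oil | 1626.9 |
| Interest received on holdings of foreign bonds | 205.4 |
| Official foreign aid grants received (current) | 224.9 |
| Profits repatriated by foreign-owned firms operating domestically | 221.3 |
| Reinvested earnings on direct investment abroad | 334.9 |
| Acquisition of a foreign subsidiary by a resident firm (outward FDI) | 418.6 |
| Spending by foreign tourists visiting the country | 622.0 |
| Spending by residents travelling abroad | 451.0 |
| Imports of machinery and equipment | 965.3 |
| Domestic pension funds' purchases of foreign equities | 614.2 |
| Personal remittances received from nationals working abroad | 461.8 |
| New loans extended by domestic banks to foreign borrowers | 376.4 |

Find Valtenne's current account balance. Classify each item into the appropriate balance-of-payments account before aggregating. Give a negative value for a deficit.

1264.7

Goods: 3246.0 - 965.3 - 1626.9 = 653.8
Services: 622.0 - 323.4 - 242.4 - 451.0 = -394.8
Primary income: -221.3 + 205.4 + 334.9 = 319.0
Secondary income: 461.8 + 224.9 = 686.7
Current account = 653.8 + (-394.8) + 319.0 + 686.7 = 1264.7
(Excluded from the current account — financial account: foreign purchases of domestic corporate bonds 1028.5, acquisition of a foreign subsidiary by a resident firm (outward FDI) 418.6, domestic pension funds' purchases of foreign equities 614.2, new loans extended by domestic banks to foreign borrowers 376.4.)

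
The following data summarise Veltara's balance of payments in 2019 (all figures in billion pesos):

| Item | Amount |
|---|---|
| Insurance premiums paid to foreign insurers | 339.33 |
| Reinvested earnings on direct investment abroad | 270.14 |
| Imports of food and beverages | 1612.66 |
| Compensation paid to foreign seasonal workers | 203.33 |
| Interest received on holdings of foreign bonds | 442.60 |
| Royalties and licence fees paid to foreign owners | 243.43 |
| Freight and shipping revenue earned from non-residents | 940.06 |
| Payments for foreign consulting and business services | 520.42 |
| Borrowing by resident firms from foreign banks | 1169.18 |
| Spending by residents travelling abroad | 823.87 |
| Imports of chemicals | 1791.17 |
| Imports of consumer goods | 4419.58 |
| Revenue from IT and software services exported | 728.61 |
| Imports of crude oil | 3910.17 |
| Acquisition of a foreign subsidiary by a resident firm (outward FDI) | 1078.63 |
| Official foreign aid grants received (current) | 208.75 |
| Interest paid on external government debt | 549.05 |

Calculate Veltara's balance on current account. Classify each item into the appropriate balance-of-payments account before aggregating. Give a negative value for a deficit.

-11822.85

Goods: -1791.17 - 4419.58 - 1612.66 - 3910.17 = -11733.58
Services: -823.87 - 243.43 - 339.33 - 520.42 + 728.61 + 940.06 = -258.38
Primary income: -549.05 + 270.14 - 203.33 + 442.60 = -39.64
Secondary income: 208.75
Current account = (-11733.58) + (-258.38) + (-39.64) + 208.75 = -11822.85
(Excluded from the current account — financial account: borrowing by resident firms from foreign banks 1169.18, acquisition of a foreign subsidiary by a resident firm (outward FDI) 1078.63.)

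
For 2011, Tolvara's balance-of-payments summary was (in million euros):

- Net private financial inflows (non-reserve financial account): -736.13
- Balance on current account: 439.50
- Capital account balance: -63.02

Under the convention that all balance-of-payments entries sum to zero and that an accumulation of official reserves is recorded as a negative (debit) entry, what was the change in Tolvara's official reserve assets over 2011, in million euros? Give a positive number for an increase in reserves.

Official reserve transactions balance = -(439.50 + (-63.02) + (-736.13)) = 359.65
An accumulation of reserves is recorded as a debit (negative entry), so the change in the stock of reserves is the negative of that balance.
Change in official reserves = -(359.65) = -359.65

-359.65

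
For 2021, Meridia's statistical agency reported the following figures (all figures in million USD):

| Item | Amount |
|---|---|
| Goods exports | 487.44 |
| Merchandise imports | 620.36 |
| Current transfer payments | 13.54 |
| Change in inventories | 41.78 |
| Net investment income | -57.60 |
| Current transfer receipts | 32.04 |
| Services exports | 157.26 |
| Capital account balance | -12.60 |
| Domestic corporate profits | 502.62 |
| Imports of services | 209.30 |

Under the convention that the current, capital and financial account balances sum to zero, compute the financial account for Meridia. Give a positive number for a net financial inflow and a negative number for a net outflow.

236.66

Goods balance = 487.44 - 620.36 = -132.92
Services balance = 157.26 - 209.30 = -52.04
Trade balance (goods + services) = -132.92 + (-52.04) = -184.96
Net primary income = -57.60
Net secondary income = 32.04 - 13.54 = 18.50
Current account = -184.96 + (-57.60) + 18.50 = -224.06
Financial account = -(-224.06 + (-12.60)) = 236.66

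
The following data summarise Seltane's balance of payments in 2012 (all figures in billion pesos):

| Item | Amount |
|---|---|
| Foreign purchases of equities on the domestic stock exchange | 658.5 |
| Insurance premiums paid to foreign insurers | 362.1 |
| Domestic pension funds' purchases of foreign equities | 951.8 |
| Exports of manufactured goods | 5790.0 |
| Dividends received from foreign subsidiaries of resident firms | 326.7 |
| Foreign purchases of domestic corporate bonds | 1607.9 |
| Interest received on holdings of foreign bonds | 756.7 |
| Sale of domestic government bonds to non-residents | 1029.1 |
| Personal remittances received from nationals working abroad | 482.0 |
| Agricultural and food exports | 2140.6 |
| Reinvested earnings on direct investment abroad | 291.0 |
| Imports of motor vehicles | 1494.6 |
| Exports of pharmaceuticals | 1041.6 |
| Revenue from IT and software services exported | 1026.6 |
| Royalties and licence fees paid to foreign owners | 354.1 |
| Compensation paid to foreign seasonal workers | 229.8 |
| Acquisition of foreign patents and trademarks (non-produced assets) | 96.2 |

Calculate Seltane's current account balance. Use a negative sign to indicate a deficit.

Goods: -1494.6 + 2140.6 + 5790.0 + 1041.6 = 7477.6
Services: -354.1 - 362.1 + 1026.6 = 310.4
Primary income: -229.8 + 326.7 + 291.0 + 756.7 = 1144.6
Secondary income: 482.0
Current account = 7477.6 + 310.4 + 1144.6 + 482.0 = 9414.6
(Excluded from the current account — financial account: foreign purchases of equities on the domestic stock exchange 658.5, domestic pension funds' purchases of foreign equities 951.8, foreign purchases of domestic corporate bonds 1607.9, sale of domestic government bonds to non-residents 1029.1; capital account: acquisition of foreign patents and trademarks (non-produced assets) 96.2.)

9414.6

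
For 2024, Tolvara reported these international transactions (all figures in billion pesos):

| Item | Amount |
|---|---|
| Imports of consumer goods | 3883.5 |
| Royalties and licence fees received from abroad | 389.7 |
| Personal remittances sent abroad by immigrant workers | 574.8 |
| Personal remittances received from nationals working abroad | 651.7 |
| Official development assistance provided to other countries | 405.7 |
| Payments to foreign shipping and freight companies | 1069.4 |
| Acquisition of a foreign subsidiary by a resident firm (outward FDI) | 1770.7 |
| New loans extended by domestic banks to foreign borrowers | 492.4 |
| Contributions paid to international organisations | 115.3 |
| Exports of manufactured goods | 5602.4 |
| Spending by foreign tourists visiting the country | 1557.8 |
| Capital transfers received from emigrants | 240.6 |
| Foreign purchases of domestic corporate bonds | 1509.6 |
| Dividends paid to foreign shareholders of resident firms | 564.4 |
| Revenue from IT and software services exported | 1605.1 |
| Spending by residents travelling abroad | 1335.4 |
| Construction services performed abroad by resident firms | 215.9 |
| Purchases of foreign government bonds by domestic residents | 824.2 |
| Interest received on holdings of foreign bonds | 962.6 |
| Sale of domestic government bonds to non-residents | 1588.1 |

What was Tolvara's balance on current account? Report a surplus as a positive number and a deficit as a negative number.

Goods: -3883.5 + 5602.4 = 1718.9
Services: 215.9 + 1605.1 - 1335.4 + 389.7 - 1069.4 + 1557.8 = 1363.7
Primary income: 962.6 - 564.4 = 398.2
Secondary income: -405.7 - 115.3 + 651.7 - 574.8 = -444.1
Current account = 1718.9 + 1363.7 + 398.2 + (-444.1) = 3036.7
(Excluded from the current account — financial account: acquisition of a foreign subsidiary by a resident firm (outward FDI) 1770.7, new loans extended by domestic banks to foreign borrowers 492.4, foreign purchases of domestic corporate bonds 1509.6, purchases of foreign government bonds by domestic residents 824.2, sale of domestic government bonds to non-residents 1588.1; capital account: capital transfers received from emigrants 240.6.)

3036.7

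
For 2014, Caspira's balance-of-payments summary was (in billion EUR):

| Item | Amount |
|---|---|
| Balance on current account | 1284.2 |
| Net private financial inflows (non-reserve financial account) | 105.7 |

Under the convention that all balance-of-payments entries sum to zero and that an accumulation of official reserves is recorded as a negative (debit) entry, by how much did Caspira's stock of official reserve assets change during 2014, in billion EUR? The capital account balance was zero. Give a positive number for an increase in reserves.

1389.9

Official reserve transactions balance = -(1284.2 + 105.7) = -1389.9
An accumulation of reserves is recorded as a debit (negative entry), so the change in the stock of reserves is the negative of that balance.
Change in official reserves = -(-1389.9) = 1389.9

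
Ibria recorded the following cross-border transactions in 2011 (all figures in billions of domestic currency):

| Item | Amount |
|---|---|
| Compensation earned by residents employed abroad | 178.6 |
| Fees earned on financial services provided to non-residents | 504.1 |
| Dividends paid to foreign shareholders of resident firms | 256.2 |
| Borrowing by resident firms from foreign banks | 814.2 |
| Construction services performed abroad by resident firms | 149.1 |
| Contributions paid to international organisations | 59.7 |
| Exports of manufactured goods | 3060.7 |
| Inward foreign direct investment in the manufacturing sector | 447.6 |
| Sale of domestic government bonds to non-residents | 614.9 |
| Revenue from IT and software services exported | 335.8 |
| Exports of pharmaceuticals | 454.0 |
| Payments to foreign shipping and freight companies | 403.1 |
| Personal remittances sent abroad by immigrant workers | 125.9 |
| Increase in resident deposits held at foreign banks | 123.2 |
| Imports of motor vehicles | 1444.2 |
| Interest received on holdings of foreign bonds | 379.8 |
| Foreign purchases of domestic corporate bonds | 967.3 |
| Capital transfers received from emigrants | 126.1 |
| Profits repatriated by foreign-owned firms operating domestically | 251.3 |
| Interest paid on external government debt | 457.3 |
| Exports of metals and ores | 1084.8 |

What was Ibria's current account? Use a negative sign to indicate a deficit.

3149.2

Goods: -1444.2 + 1084.8 + 454.0 + 3060.7 = 3155.3
Services: 504.1 + 149.1 - 403.1 + 335.8 = 585.9
Primary income: -251.3 - 256.2 + 178.6 + 379.8 - 457.3 = -406.4
Secondary income: -125.9 - 59.7 = -185.6
Current account = 3155.3 + 585.9 + (-406.4) + (-185.6) = 3149.2
(Excluded from the current account — financial account: borrowing by resident firms from foreign banks 814.2, inward foreign direct investment in the manufacturing sector 447.6, sale of domestic government bonds to non-residents 614.9, increase in resident deposits held at foreign banks 123.2, foreign purchases of domestic corporate bonds 967.3; capital account: capital transfers received from emigrants 126.1.)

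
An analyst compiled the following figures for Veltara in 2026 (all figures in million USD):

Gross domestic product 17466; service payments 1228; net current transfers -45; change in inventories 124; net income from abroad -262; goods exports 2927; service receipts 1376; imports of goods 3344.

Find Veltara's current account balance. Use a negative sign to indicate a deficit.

-576

Goods balance = 2927 - 3344 = -417
Services balance = 1376 - 1228 = 148
Trade balance (goods + services) = -417 + 148 = -269
Net primary income = -262
Net secondary income = -45
Current account = -269 + (-262) + (-45) = -576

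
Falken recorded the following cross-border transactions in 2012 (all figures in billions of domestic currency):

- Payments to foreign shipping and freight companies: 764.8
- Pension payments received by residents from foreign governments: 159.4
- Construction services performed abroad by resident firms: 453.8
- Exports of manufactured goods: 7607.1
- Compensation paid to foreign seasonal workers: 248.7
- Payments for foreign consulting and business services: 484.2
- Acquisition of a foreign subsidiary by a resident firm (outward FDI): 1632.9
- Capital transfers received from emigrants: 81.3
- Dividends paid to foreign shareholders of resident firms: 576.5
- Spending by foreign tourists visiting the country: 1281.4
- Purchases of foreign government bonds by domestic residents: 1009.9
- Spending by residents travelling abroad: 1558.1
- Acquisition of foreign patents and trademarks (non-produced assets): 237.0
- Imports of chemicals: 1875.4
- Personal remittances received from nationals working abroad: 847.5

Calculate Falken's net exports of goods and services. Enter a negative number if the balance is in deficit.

4659.8

Goods: 7607.1 - 1875.4 = 5731.7
Services: -1558.1 + 1281.4 - 764.8 + 453.8 - 484.2 = -1071.9
Trade balance = 5731.7 + (-1071.9) = 4659.8
(Excluded from the trade balance — secondary income: pension payments received by residents from foreign governments 159.4, personal remittances received from nationals working abroad 847.5; primary income: compensation paid to foreign seasonal workers 248.7, dividends paid to foreign shareholders of resident firms 576.5; financial account: acquisition of a foreign subsidiary by a resident firm (outward FDI) 1632.9, purchases of foreign government bonds by domestic residents 1009.9; capital account: capital transfers received from emigrants 81.3, acquisition of foreign patents and trademarks (non-produced assets) 237.0.)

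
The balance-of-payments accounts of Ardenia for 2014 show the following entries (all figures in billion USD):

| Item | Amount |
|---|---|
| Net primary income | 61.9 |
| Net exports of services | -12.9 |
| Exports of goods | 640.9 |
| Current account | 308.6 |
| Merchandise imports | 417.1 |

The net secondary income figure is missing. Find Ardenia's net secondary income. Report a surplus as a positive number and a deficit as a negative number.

35.8

Current account = goods balance + services balance + net primary income + net secondary income
Sum of the known components = 272.8
Net secondary income = CA - (known components) = 308.6 - 272.8 = 35.8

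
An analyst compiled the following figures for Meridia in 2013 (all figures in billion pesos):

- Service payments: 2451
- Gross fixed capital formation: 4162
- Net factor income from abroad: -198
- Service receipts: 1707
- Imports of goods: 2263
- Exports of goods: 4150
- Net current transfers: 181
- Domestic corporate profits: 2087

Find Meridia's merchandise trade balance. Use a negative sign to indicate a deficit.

1887

Goods balance = 4150 - 2263 = 1887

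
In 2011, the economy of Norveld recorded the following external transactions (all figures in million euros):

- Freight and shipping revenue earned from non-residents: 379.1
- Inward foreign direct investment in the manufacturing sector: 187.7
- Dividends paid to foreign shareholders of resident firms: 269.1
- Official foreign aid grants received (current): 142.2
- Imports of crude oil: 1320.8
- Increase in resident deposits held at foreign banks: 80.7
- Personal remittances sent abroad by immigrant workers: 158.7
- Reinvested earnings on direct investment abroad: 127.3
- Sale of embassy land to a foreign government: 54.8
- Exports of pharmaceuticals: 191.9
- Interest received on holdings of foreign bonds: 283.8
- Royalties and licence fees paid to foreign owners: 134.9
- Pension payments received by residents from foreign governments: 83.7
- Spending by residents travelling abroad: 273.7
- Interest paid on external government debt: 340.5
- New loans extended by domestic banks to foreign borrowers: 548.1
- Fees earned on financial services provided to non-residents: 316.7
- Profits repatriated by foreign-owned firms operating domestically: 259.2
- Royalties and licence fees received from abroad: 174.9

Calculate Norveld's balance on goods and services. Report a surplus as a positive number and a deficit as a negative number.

-666.8

Goods: -1320.8 + 191.9 = -1128.9
Services: -134.9 - 273.7 + 379.1 + 174.9 + 316.7 = 462.1
Trade balance = -1128.9 + 462.1 = -666.8
(Excluded from the trade balance — financial account: inward foreign direct investment in the manufacturing sector 187.7, increase in resident deposits held at foreign banks 80.7, new loans extended by domestic banks to foreign borrowers 548.1; primary income: dividends paid to foreign shareholders of resident firms 269.1, reinvested earnings on direct investment abroad 127.3, interest received on holdings of foreign bonds 283.8, interest paid on external government debt 340.5, profits repatriated by foreign-owned firms operating domestically 259.2; secondary income: official foreign aid grants received (current) 142.2, personal remittances sent abroad by immigrant workers 158.7, pension payments received by residents from foreign governments 83.7; capital account: sale of embassy land to a foreign government 54.8.)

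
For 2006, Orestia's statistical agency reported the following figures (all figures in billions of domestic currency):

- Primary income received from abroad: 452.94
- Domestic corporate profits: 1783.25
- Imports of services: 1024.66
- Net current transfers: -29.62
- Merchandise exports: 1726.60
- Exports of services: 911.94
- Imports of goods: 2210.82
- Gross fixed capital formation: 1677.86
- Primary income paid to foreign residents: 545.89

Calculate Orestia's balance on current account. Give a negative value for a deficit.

-719.51

Goods balance = 1726.60 - 2210.82 = -484.22
Services balance = 911.94 - 1024.66 = -112.72
Trade balance (goods + services) = -484.22 + (-112.72) = -596.94
Net primary income = 452.94 - 545.89 = -92.95
Net secondary income = -29.62
Current account = -596.94 + (-92.95) + (-29.62) = -719.51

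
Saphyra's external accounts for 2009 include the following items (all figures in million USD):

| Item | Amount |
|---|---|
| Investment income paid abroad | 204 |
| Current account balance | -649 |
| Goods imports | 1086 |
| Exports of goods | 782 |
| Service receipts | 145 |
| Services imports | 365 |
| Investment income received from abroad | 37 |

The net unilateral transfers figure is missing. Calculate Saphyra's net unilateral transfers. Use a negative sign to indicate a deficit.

Current account = goods balance + services balance + net primary income + net secondary income
Sum of the known components = -691
Net unilateral transfers = CA - (known components) = -649 - (-691) = 42

42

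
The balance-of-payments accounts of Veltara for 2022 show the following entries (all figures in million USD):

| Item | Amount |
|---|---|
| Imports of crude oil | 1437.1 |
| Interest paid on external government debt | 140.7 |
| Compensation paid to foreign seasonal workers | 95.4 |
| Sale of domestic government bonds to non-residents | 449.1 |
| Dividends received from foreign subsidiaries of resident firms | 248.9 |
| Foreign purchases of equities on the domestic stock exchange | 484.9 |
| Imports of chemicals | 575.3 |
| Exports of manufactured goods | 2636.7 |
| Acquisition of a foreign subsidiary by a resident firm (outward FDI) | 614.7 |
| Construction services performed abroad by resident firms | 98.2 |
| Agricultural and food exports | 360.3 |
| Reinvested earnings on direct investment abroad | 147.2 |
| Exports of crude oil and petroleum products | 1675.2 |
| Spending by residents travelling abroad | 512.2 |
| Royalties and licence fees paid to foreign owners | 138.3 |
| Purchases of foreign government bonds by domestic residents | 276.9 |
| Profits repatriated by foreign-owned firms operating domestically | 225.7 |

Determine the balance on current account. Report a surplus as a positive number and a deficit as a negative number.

Goods: 360.3 + 1675.2 - 1437.1 - 575.3 + 2636.7 = 2659.8
Services: -138.3 + 98.2 - 512.2 = -552.3
Primary income: -225.7 + 248.9 + 147.2 - 95.4 - 140.7 = -65.7
Current account = 2659.8 + (-552.3) + (-65.7) = 2041.8
(Excluded from the current account — financial account: sale of domestic government bonds to non-residents 449.1, foreign purchases of equities on the domestic stock exchange 484.9, acquisition of a foreign subsidiary by a resident firm (outward FDI) 614.7, purchases of foreign government bonds by domestic residents 276.9.)

2041.8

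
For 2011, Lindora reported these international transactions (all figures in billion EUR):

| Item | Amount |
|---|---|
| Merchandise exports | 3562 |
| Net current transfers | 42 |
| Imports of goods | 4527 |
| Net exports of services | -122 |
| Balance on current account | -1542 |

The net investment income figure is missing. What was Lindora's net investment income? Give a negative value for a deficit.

-497

Current account = goods balance + services balance + net primary income + net secondary income
Sum of the known components = -1045
Net investment income = CA - (known components) = -1542 - (-1045) = -497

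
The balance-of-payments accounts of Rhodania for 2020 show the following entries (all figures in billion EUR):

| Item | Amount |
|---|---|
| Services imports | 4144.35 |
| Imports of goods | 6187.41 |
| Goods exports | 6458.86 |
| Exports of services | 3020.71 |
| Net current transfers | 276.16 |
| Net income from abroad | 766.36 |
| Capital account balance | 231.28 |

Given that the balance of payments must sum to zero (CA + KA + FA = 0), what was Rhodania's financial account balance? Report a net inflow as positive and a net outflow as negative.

Goods balance = 6458.86 - 6187.41 = 271.45
Services balance = 3020.71 - 4144.35 = -1123.64
Trade balance (goods + services) = 271.45 + (-1123.64) = -852.19
Net primary income = 766.36
Net secondary income = 276.16
Current account = -852.19 + 766.36 + 276.16 = 190.33
Financial account = -(190.33 + 231.28) = -421.61

-421.61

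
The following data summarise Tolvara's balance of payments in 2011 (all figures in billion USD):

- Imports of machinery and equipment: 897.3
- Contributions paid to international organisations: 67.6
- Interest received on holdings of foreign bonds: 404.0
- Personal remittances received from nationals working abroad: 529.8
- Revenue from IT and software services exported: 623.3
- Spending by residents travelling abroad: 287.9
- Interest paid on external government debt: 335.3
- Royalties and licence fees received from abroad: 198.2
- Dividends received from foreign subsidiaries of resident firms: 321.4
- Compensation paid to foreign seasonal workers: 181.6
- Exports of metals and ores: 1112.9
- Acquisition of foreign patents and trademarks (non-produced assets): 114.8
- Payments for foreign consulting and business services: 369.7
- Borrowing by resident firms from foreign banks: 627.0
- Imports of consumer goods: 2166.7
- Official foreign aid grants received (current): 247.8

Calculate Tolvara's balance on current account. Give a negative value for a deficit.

-868.7

Goods: -2166.7 + 1112.9 - 897.3 = -1951.1
Services: 623.3 - 287.9 - 369.7 + 198.2 = 163.9
Primary income: -181.6 + 321.4 + 404.0 - 335.3 = 208.5
Secondary income: 529.8 - 67.6 + 247.8 = 710.0
Current account = (-1951.1) + 163.9 + 208.5 + 710.0 = -868.7
(Excluded from the current account — capital account: acquisition of foreign patents and trademarks (non-produced assets) 114.8; financial account: borrowing by resident firms from foreign banks 627.0.)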